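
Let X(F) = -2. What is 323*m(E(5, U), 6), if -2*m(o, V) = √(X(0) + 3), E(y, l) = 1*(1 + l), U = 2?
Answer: -323/2 ≈ -161.50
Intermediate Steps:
E(y, l) = 1 + l
m(o, V) = -½ (m(o, V) = -√(-2 + 3)/2 = -√1/2 = -½*1 = -½)
323*m(E(5, U), 6) = 323*(-½) = -323/2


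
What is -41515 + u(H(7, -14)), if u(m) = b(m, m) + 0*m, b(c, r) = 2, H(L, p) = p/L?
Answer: -41513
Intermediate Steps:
u(m) = 2 (u(m) = 2 + 0*m = 2 + 0 = 2)
-41515 + u(H(7, -14)) = -41515 + 2 = -41513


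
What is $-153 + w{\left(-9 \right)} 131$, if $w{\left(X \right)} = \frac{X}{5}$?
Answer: $- \frac{1944}{5} \approx -388.8$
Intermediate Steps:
$w{\left(X \right)} = \frac{X}{5}$ ($w{\left(X \right)} = X \frac{1}{5} = \frac{X}{5}$)
$-153 + w{\left(-9 \right)} 131 = -153 + \frac{1}{5} \left(-9\right) 131 = -153 - \frac{1179}{5} = - \frac{1944}{5}$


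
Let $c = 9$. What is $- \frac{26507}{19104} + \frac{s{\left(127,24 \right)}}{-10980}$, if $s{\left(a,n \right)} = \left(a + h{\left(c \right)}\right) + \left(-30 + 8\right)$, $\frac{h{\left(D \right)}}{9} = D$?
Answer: $- \frac{8183339}{5826720} \approx -1.4044$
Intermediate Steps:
$h{\left(D \right)} = 9 D$
$s{\left(a,n \right)} = 59 + a$ ($s{\left(a,n \right)} = \left(a + 9 \cdot 9\right) + \left(-30 + 8\right) = \left(a + 81\right) - 22 = \left(81 + a\right) - 22 = 59 + a$)
$- \frac{26507}{19104} + \frac{s{\left(127,24 \right)}}{-10980} = - \frac{26507}{19104} + \frac{59 + 127}{-10980} = \left(-26507\right) \frac{1}{19104} + 186 \left(- \frac{1}{10980}\right) = - \frac{26507}{19104} - \frac{31}{1830} = - \frac{8183339}{5826720}$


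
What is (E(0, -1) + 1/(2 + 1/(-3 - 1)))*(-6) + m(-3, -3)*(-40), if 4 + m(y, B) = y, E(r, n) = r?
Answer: 1936/7 ≈ 276.57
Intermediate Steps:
m(y, B) = -4 + y
(E(0, -1) + 1/(2 + 1/(-3 - 1)))*(-6) + m(-3, -3)*(-40) = (0 + 1/(2 + 1/(-3 - 1)))*(-6) + (-4 - 3)*(-40) = (0 + 1/(2 + 1/(-4)))*(-6) - 7*(-40) = (0 + 1/(2 - 1/4))*(-6) + 280 = (0 + 1/(7/4))*(-6) + 280 = (0 + 4/7)*(-6) + 280 = (4/7)*(-6) + 280 = -24/7 + 280 = 1936/7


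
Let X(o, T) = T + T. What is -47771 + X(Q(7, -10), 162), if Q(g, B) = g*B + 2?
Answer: -47447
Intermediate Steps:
Q(g, B) = 2 + B*g (Q(g, B) = B*g + 2 = 2 + B*g)
X(o, T) = 2*T
-47771 + X(Q(7, -10), 162) = -47771 + 2*162 = -47771 + 324 = -47447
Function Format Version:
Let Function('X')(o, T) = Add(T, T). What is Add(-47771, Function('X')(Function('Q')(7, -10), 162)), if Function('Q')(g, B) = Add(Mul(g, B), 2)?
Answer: -47447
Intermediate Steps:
Function('Q')(g, B) = Add(2, Mul(B, g)) (Function('Q')(g, B) = Add(Mul(B, g), 2) = Add(2, Mul(B, g)))
Function('X')(o, T) = Mul(2, T)
Add(-47771, Function('X')(Function('Q')(7, -10), 162)) = Add(-47771, Mul(2, 162)) = Add(-47771, 324) = -47447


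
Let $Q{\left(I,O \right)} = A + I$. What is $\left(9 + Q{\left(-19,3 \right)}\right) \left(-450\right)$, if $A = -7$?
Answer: $7650$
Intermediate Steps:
$Q{\left(I,O \right)} = -7 + I$
$\left(9 + Q{\left(-19,3 \right)}\right) \left(-450\right) = \left(9 - 26\right) \left(-450\right) = \left(-17\right) \left(-450\right) = 7650$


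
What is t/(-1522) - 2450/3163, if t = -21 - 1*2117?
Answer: 1516797/2407043 ≈ 0.63015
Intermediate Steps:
t = -2138 (t = -21 - 2117 = -2138)
t/(-1522) - 2450/3163 = -2138/(-1522) - 2450/3163 = -2138*(-1/1522) - 2450*1/3163 = 1069/761 - 2450/3163 = 1516797/2407043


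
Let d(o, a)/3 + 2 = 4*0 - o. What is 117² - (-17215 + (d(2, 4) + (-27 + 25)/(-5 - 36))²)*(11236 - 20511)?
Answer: -266153860416/1681 ≈ -1.5833e+8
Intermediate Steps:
d(o, a) = -6 - 3*o (d(o, a) = -6 + 3*(4*0 - o) = -6 + 3*(0 - o) = -6 + 3*(-o) = -6 - 3*o)
117² - (-17215 + (d(2, 4) + (-27 + 25)/(-5 - 36))²)*(11236 - 20511) = 117² - (-17215 + ((-6 - 3*2) + (-27 + 25)/(-5 - 36))²)*(11236 - 20511) = 13689 - (-17215 + ((-6 - 6) - 2/(-41))²)*(-9275) = 13689 - (-17215 + (-12 - 2*(-1/41))²)*(-9275) = 13689 - (-17215 + (-12 + 2/41)²)*(-9275) = 13689 - (-17215 + (-490/41)²)*(-9275) = 13689 - (-17215 + 240100/1681)*(-9275) = 13689 - (-28698315)*(-9275)/1681 = 13689 - 1*266176871625/1681 = 13689 - 266176871625/1681 = -266153860416/1681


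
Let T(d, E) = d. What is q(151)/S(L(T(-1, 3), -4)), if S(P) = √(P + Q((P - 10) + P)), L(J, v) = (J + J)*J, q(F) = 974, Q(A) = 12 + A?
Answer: 487*√2/2 ≈ 344.36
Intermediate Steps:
L(J, v) = 2*J² (L(J, v) = (2*J)*J = 2*J²)
S(P) = √(2 + 3*P) (S(P) = √(P + (12 + ((P - 10) + P))) = √(P + (12 + ((-10 + P) + P))) = √(P + (12 + (-10 + 2*P))) = √(P + (2 + 2*P)) = √(2 + 3*P))
q(151)/S(L(T(-1, 3), -4)) = 974/(√(2 + 3*(2*(-1)²))) = 974/(√(2 + 3*(2*1))) = 974/(√(2 + 3*2)) = 974/(√(2 + 6)) = 974/(√8) = 974/((2*√2)) = 974*(√2/4) = 487*√2/2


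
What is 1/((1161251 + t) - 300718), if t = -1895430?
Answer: -1/1034897 ≈ -9.6628e-7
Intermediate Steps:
1/((1161251 + t) - 300718) = 1/((1161251 - 1895430) - 300718) = 1/(-734179 - 300718) = 1/(-1034897) = -1/1034897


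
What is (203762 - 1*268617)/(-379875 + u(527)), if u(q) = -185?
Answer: 12971/76012 ≈ 0.17064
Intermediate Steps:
(203762 - 1*268617)/(-379875 + u(527)) = (203762 - 1*268617)/(-379875 - 185) = (203762 - 268617)/(-380060) = -64855*(-1/380060) = 12971/76012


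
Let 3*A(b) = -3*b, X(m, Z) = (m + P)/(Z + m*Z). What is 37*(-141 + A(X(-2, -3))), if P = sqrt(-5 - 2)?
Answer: -15577/3 - 37*I*sqrt(7)/3 ≈ -5192.3 - 32.631*I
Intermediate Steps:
P = I*sqrt(7) (P = sqrt(-7) = I*sqrt(7) ≈ 2.6458*I)
X(m, Z) = (m + I*sqrt(7))/(Z + Z*m) (X(m, Z) = (m + I*sqrt(7))/(Z + m*Z) = (m + I*sqrt(7))/(Z + Z*m))
A(b) = -b (A(b) = (-3*b)/3 = -b)
37*(-141 + A(X(-2, -3))) = 37*(-141 - (-2 + I*sqrt(7))/((-3)*(1 - 2))) = 37*(-141 - (-1)*(-2 + I*sqrt(7))/(3*(-1))) = 37*(-141 - (-1)*(-1)*(-2 + I*sqrt(7))/3) = 37*(-141 - (-2/3 + I*sqrt(7)/3)) = 37*(-141 + (2/3 - I*sqrt(7)/3)) = 37*(-421/3 - I*sqrt(7)/3) = -15577/3 - 37*I*sqrt(7)/3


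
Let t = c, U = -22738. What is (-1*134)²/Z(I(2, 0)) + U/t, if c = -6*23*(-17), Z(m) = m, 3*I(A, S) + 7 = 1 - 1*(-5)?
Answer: -63198533/1173 ≈ -53878.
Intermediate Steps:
I(A, S) = -⅓ (I(A, S) = -7/3 + (1 - 1*(-5))/3 = -7/3 + (1 + 5)/3 = -7/3 + (⅓)*6 = -7/3 + 2 = -⅓)
c = 2346 (c = -138*(-17) = 2346)
t = 2346
(-1*134)²/Z(I(2, 0)) + U/t = (-1*134)²/(-⅓) - 22738/2346 = (-134)²*(-3) - 22738*1/2346 = 17956*(-3) - 11369/1173 = -53868 - 11369/1173 = -63198533/1173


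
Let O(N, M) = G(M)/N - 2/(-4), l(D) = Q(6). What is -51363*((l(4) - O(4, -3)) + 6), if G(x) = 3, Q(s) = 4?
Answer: -1797705/4 ≈ -4.4943e+5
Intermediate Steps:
l(D) = 4
O(N, M) = ½ + 3/N (O(N, M) = 3/N - 2/(-4) = 3/N - 2*(-¼) = 3/N + ½ = ½ + 3/N)
-51363*((l(4) - O(4, -3)) + 6) = -51363*((4 - (6 + 4)/(2*4)) + 6) = -51363*((4 - 10/(2*4)) + 6) = -51363*((4 - 1*5/4) + 6) = -51363*((4 - 5/4) + 6) = -51363*(11/4 + 6) = -51363*35/4 = -1797705/4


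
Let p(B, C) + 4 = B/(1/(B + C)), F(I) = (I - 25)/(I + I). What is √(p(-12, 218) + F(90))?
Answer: I*√89123/6 ≈ 49.756*I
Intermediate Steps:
F(I) = (-25 + I)/(2*I) (F(I) = (-25 + I)/((2*I)) = (-25 + I)*(1/(2*I)) = (-25 + I)/(2*I))
p(B, C) = -4 + B*(B + C) (p(B, C) = -4 + B/(1/(B + C)) = -4 + B*(B + C))
√(p(-12, 218) + F(90)) = √((-4 + (-12)² - 12*218) + (½)*(-25 + 90)/90) = √((-4 + 144 - 2616) + (½)*(1/90)*65) = √(-2476 + 13/36) = √(-89123/36) = I*√89123/6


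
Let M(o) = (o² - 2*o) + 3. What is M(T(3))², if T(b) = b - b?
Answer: 9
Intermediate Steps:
T(b) = 0
M(o) = 3 + o² - 2*o
M(T(3))² = (3 + 0² - 2*0)² = (3 + 0 + 0)² = 3² = 9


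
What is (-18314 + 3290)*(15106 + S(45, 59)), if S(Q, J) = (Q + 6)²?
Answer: -266029968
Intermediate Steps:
S(Q, J) = (6 + Q)²
(-18314 + 3290)*(15106 + S(45, 59)) = (-18314 + 3290)*(15106 + (6 + 45)²) = -15024*(15106 + 51²) = -15024*(15106 + 2601) = -15024*17707 = -266029968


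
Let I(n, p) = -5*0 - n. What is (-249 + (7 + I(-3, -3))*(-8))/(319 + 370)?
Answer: -329/689 ≈ -0.47750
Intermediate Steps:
I(n, p) = -n (I(n, p) = 0 - n = -n)
(-249 + (7 + I(-3, -3))*(-8))/(319 + 370) = (-249 + (7 - 1*(-3))*(-8))/(319 + 370) = (-249 + (7 + 3)*(-8))/689 = (-249 + 10*(-8))*(1/689) = (-249 - 80)*(1/689) = -329*1/689 = -329/689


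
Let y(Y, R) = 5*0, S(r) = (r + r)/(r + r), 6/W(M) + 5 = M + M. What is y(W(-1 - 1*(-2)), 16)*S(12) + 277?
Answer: 277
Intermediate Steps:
W(M) = 6/(-5 + 2*M) (W(M) = 6/(-5 + (M + M)) = 6/(-5 + 2*M))
S(r) = 1 (S(r) = (2*r)/((2*r)) = (2*r)*(1/(2*r)) = 1)
y(Y, R) = 0
y(W(-1 - 1*(-2)), 16)*S(12) + 277 = 0*1 + 277 = 0 + 277 = 277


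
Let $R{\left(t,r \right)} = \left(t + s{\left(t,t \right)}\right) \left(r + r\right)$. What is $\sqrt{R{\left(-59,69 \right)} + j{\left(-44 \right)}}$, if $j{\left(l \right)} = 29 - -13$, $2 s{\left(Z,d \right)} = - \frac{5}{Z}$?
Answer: $\frac{i \sqrt{28175745}}{59} \approx 89.968 i$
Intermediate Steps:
$s{\left(Z,d \right)} = - \frac{5}{2 Z}$ ($s{\left(Z,d \right)} = \frac{\left(-5\right) \frac{1}{Z}}{2} = - \frac{5}{2 Z}$)
$j{\left(l \right)} = 42$ ($j{\left(l \right)} = 29 + 13 = 42$)
$R{\left(t,r \right)} = 2 r \left(t - \frac{5}{2 t}\right)$ ($R{\left(t,r \right)} = \left(t - \frac{5}{2 t}\right) \left(r + r\right) = \left(t - \frac{5}{2 t}\right) 2 r = 2 r \left(t - \frac{5}{2 t}\right)$)
$\sqrt{R{\left(-59,69 \right)} + j{\left(-44 \right)}} = \sqrt{\frac{69 \left(-5 + 2 \left(-59\right)^{2}\right)}{-59} + 42} = \sqrt{69 \left(- \frac{1}{59}\right) \left(-5 + 2 \cdot 3481\right) + 42} = \sqrt{69 \left(- \frac{1}{59}\right) \left(-5 + 6962\right) + 42} = \sqrt{69 \left(- \frac{1}{59}\right) 6957 + 42} = \sqrt{- \frac{480033}{59} + 42} = \sqrt{- \frac{477555}{59}} = \frac{i \sqrt{28175745}}{59}$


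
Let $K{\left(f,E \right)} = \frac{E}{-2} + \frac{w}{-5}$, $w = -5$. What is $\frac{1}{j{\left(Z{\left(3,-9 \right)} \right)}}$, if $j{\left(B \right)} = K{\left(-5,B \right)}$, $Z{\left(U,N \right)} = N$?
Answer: $\frac{2}{11} \approx 0.18182$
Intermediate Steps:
$K{\left(f,E \right)} = 1 - \frac{E}{2}$ ($K{\left(f,E \right)} = \frac{E}{-2} - \frac{5}{-5} = E \left(- \frac{1}{2}\right) - -1 = - \frac{E}{2} + 1 = 1 - \frac{E}{2}$)
$j{\left(B \right)} = 1 - \frac{B}{2}$
$\frac{1}{j{\left(Z{\left(3,-9 \right)} \right)}} = \frac{1}{1 - - \frac{9}{2}} = \frac{1}{1 + \frac{9}{2}} = \frac{1}{\frac{11}{2}} = \frac{2}{11}$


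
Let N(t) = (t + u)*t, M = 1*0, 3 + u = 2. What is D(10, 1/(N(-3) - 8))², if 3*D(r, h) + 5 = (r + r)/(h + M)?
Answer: 625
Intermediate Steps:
u = -1 (u = -3 + 2 = -1)
M = 0
N(t) = t*(-1 + t) (N(t) = (t - 1)*t = (-1 + t)*t = t*(-1 + t))
D(r, h) = -5/3 + 2*r/(3*h) (D(r, h) = -5/3 + ((r + r)/(h + 0))/3 = -5/3 + ((2*r)/h)/3 = -5/3 + (2*r/h)/3 = -5/3 + 2*r/(3*h))
D(10, 1/(N(-3) - 8))² = ((-5/(-3*(-1 - 3) - 8) + 2*10)/(3*(1/(-3*(-1 - 3) - 8))))² = ((-5/(-3*(-4) - 8) + 20)/(3*(1/(-3*(-4) - 8))))² = ((-5/(12 - 8) + 20)/(3*(1/(12 - 8))))² = ((-5/4 + 20)/(3*(1/4)))² = ((-5*¼ + 20)/(3*(¼)))² = ((⅓)*4*(-5/4 + 20))² = ((⅓)*4*(75/4))² = 25² = 625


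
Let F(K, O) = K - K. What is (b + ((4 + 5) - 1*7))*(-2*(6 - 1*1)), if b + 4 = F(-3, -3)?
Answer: 20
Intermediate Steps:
F(K, O) = 0
b = -4 (b = -4 + 0 = -4)
(b + ((4 + 5) - 1*7))*(-2*(6 - 1*1)) = (-4 + ((4 + 5) - 1*7))*(-2*(6 - 1*1)) = (-4 + (9 - 7))*(-2*(6 - 1)) = (-4 + 2)*(-2*5) = -2*(-10) = 20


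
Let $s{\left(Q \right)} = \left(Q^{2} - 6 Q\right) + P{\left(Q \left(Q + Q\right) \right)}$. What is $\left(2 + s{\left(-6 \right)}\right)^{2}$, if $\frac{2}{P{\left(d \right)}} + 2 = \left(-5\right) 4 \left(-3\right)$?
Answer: $\frac{4609609}{841} \approx 5481.1$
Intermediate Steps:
$P{\left(d \right)} = \frac{1}{29}$ ($P{\left(d \right)} = \frac{2}{-2 + \left(-5\right) 4 \left(-3\right)} = \frac{2}{-2 - -60} = \frac{2}{-2 + 60} = \frac{2}{58} = 2 \cdot \frac{1}{58} = \frac{1}{29}$)
$s{\left(Q \right)} = \frac{1}{29} + Q^{2} - 6 Q$ ($s{\left(Q \right)} = \left(Q^{2} - 6 Q\right) + \frac{1}{29} = \frac{1}{29} + Q^{2} - 6 Q$)
$\left(2 + s{\left(-6 \right)}\right)^{2} = \left(2 + \left(\frac{1}{29} + \left(-6\right)^{2} - -36\right)\right)^{2} = \left(2 + \left(\frac{1}{29} + 36 + 36\right)\right)^{2} = \left(2 + \frac{2089}{29}\right)^{2} = \left(\frac{2147}{29}\right)^{2} = \frac{4609609}{841}$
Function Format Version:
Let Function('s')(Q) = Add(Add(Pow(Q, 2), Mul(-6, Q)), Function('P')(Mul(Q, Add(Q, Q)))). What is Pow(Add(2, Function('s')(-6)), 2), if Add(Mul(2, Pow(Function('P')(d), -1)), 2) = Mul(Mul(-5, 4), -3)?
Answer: Rational(4609609, 841) ≈ 5481.1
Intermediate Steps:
Function('P')(d) = Rational(1, 29) (Function('P')(d) = Mul(2, Pow(Add(-2, Mul(Mul(-5, 4), -3)), -1)) = Mul(2, Pow(Add(-2, Mul(-20, -3)), -1)) = Mul(2, Pow(Add(-2, 60), -1)) = Mul(2, Pow(58, -1)) = Mul(2, Rational(1, 58)) = Rational(1, 29))
Function('s')(Q) = Add(Rational(1, 29), Pow(Q, 2), Mul(-6, Q)) (Function('s')(Q) = Add(Add(Pow(Q, 2), Mul(-6, Q)), Rational(1, 29)) = Add(Rational(1, 29), Pow(Q, 2), Mul(-6, Q)))
Pow(Add(2, Function('s')(-6)), 2) = Pow(Add(2, Add(Rational(1, 29), Pow(-6, 2), Mul(-6, -6))), 2) = Pow(Add(2, Add(Rational(1, 29), 36, 36)), 2) = Pow(Add(2, Rational(2089, 29)), 2) = Pow(Rational(2147, 29), 2) = Rational(4609609, 841)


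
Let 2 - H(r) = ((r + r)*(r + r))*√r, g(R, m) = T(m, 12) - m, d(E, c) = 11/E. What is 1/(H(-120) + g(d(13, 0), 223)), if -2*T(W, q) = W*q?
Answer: I/(-1559*I + 115200*√30) ≈ -3.9158e-9 + 1.5848e-6*I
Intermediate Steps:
T(W, q) = -W*q/2
g(R, m) = -7*m (g(R, m) = -½*m*12 - m = -6*m - m = -7*m)
H(r) = 2 - 4*r^(5/2) (H(r) = 2 - (r + r)*(r + r)*√r = 2 - (2*r)*(2*r)*√r = 2 - 4*r²*√r = 2 - 4*r^(5/2))
1/(H(-120) + g(d(13, 0), 223)) = 1/((2 - 115200*I*√30) - 7*223) = 1/((2 - 115200*I*√30) - 1561) = 1/(-1559 - 115200*I*√30)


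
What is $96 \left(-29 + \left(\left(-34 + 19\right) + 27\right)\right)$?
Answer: $-1632$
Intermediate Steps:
$96 \left(-29 + \left(\left(-34 + 19\right) + 27\right)\right) = 96 \left(-29 + \left(-15 + 27\right)\right) = 96 \left(-29 + 12\right) = 96 \left(-17\right) = -1632$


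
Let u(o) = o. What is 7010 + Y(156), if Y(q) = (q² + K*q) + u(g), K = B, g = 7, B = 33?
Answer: 36501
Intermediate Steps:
K = 33
Y(q) = 7 + q² + 33*q (Y(q) = (q² + 33*q) + 7 = 7 + q² + 33*q)
7010 + Y(156) = 7010 + (7 + 156² + 33*156) = 7010 + (7 + 24336 + 5148) = 7010 + 29491 = 36501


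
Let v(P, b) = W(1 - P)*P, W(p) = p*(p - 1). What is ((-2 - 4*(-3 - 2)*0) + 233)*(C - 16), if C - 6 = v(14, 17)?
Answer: 586278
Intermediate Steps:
W(p) = p*(-1 + p)
v(P, b) = -P²*(1 - P) (v(P, b) = ((1 - P)*(-1 + (1 - P)))*P = ((1 - P)*(-P))*P = (-P*(1 - P))*P = -P²*(1 - P))
C = 2554 (C = 6 + 14²*(-1 + 14) = 6 + 196*13 = 6 + 2548 = 2554)
((-2 - 4*(-3 - 2)*0) + 233)*(C - 16) = ((-2 - 4*(-3 - 2)*0) + 233)*(2554 - 16) = ((-2 - 4*(-5)*0) + 233)*2538 = ((-2 + 20*0) + 233)*2538 = ((-2 + 0) + 233)*2538 = (-2 + 233)*2538 = 231*2538 = 586278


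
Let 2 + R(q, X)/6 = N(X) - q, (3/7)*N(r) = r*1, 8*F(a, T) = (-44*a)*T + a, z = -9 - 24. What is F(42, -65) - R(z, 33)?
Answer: 57489/4 ≈ 14372.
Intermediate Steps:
z = -33
F(a, T) = a/8 - 11*T*a/2 (F(a, T) = ((-44*a)*T + a)/8 = (-44*T*a + a)/8 = (a - 44*T*a)/8 = a/8 - 11*T*a/2)
N(r) = 7*r/3 (N(r) = 7*(r*1)/3 = 7*r/3)
R(q, X) = -12 - 6*q + 14*X (R(q, X) = -12 + 6*(7*X/3 - q) = -12 + 6*(-q + 7*X/3) = -12 + (-6*q + 14*X) = -12 - 6*q + 14*X)
F(42, -65) - R(z, 33) = (⅛)*42*(1 - 44*(-65)) - (-12 - 6*(-33) + 14*33) = (⅛)*42*(1 + 2860) - (-12 + 198 + 462) = (⅛)*42*2861 - 1*648 = 60081/4 - 648 = 57489/4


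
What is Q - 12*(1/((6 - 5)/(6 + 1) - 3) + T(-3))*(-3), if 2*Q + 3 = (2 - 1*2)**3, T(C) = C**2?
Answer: 3099/10 ≈ 309.90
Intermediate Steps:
Q = -3/2 (Q = -3/2 + (2 - 1*2)**3/2 = -3/2 + (2 - 2)**3/2 = -3/2 + (1/2)*0**3 = -3/2 + (1/2)*0 = -3/2 + 0 = -3/2 ≈ -1.5000)
Q - 12*(1/((6 - 5)/(6 + 1) - 3) + T(-3))*(-3) = -3/2 - 12*(1/((6 - 5)/(6 + 1) - 3) + (-3)**2)*(-3) = -3/2 - 12*(1/(1/7 - 3) + 9)*(-3) = -3/2 - 12*(1/(-20/7) + 9)*(-3) = -3/2 - 12*(-7/20 + 9)*(-3) = -3/2 - 519*(-3)/5 = -3/2 - 12*(-519/20) = -3/2 + 1557/5 = 3099/10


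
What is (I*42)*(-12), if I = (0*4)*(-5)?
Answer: 0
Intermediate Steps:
I = 0 (I = 0*(-5) = 0)
(I*42)*(-12) = (0*42)*(-12) = 0*(-12) = 0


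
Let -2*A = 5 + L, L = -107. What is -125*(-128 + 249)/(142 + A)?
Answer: -15125/193 ≈ -78.368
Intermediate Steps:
A = 51 (A = -(5 - 107)/2 = -½*(-102) = 51)
-125*(-128 + 249)/(142 + A) = -125*(-128 + 249)/(142 + 51) = -15125/193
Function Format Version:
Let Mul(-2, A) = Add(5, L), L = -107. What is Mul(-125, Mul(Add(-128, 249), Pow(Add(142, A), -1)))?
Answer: Rational(-15125, 193) ≈ -78.368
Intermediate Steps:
A = 51 (A = Mul(Rational(-1, 2), Add(5, -107)) = Mul(Rational(-1, 2), -102) = 51)
Mul(-125, Mul(Add(-128, 249), Pow(Add(142, A), -1))) = Mul(-125, Mul(Add(-128, 249), Pow(Add(142, 51), -1))) = Mul(-125, Mul(121, Pow(193, -1))) = Mul(-125, Mul(121, Rational(1, 193))) = Mul(-125, Rational(121, 193)) = Rational(-15125, 193)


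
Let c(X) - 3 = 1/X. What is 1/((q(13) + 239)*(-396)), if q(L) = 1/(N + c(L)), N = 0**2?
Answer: -10/947727 ≈ -1.0552e-5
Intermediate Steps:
c(X) = 3 + 1/X
N = 0
q(L) = 1/(3 + 1/L) (q(L) = 1/(0 + (3 + 1/L)) = 1/(3 + 1/L))
1/((q(13) + 239)*(-396)) = 1/((13/(1 + 3*13) + 239)*(-396)) = -1/396/(13/(1 + 39) + 239) = -1/396/(13/40 + 239) = -1/396/(9573/40) = (40/9573)*(-1/396) = -10/947727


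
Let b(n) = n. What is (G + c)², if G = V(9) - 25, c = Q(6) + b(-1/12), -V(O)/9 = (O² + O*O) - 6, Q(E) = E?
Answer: 291623929/144 ≈ 2.0252e+6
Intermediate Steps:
V(O) = 54 - 18*O² (V(O) = -9*((O² + O*O) - 6) = -9*((O² + O²) - 6) = -9*(2*O² - 6) = -9*(-6 + 2*O²) = 54 - 18*O²)
c = 71/12 (c = 6 - 1/12 = 71/12 ≈ 5.9167)
G = -1429 (G = (54 - 18*9²) - 25 = (54 - 18*81) - 25 = (54 - 1458) - 25 = -1404 - 25 = -1429)
(G + c)² = (-1429 + 71/12)² = (-17077/12)² = 291623929/144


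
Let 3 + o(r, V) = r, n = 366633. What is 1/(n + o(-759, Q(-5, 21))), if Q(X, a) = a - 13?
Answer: 1/365871 ≈ 2.7332e-6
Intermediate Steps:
Q(X, a) = -13 + a
o(r, V) = -3 + r
1/(n + o(-759, Q(-5, 21))) = 1/(366633 + (-3 - 759)) = 1/(366633 - 762) = 1/365871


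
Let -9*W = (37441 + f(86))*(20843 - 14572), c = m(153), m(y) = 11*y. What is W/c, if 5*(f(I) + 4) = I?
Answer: -1174376441/75735 ≈ -15506.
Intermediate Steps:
c = 1683 (c = 11*153 = 1683)
f(I) = -4 + I/5
W = -1174376441/45 (W = -(37441 + (-4 + (⅕)*86))*(20843 - 14572)/9 = -(37441 + (-4 + 86/5))*6271/9 = -(37441 + 66/5)*6271/9 = -187271*6271/45 = -⅑*1174376441/5 = -1174376441/45 ≈ -2.6097e+7)
W/c = -1174376441/45/1683 = -1174376441/45*1/1683 = -1174376441/75735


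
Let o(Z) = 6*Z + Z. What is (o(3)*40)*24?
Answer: 20160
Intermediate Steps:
o(Z) = 7*Z
(o(3)*40)*24 = ((7*3)*40)*24 = (21*40)*24 = 840*24 = 20160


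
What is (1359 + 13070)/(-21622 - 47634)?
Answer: -14429/69256 ≈ -0.20834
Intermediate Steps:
(1359 + 13070)/(-21622 - 47634) = 14429/(-69256) = 14429*(-1/69256) = -14429/69256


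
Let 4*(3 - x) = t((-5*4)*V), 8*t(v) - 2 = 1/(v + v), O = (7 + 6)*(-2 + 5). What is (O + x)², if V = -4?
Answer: 46104248961/26214400 ≈ 1758.7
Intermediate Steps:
O = 39 (O = 13*3 = 39)
t(v) = ¼ + 1/(16*v) (t(v) = ¼ + 1/(8*(v + v)) = ¼ + 1/(8*((2*v))) = ¼ + (1/(2*v))/8 = ¼ + 1/(16*v))
x = 15039/5120 (x = 3 - (1 + 4*(-5*4*(-4)))/(64*(-5*4*(-4))) = 3 - (1 + 4*(-20*(-4)))/(64*((-20*(-4)))) = 3 - (1 + 4*80)/(64*80) = 3 - (1 + 320)/(64*80) = 3 - 321/(64*80) = 3 - ¼*321/1280 = 3 - 321/5120 = 15039/5120 ≈ 2.9373)
(O + x)² = (39 + 15039/5120)² = (214719/5120)² = 46104248961/26214400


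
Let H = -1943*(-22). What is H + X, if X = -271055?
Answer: -228309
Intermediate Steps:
H = 42746
H + X = 42746 - 271055 = -228309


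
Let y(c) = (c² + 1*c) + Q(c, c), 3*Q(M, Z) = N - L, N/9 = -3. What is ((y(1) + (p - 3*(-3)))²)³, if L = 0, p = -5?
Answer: 729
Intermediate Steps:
N = -27 (N = 9*(-3) = -27)
Q(M, Z) = -9 (Q(M, Z) = (-27 - 1*0)/3 = (-27 + 0)/3 = (⅓)*(-27) = -9)
y(c) = -9 + c + c² (y(c) = (c² + 1*c) - 9 = (c² + c) - 9 = (c + c²) - 9 = -9 + c + c²)
((y(1) + (p - 3*(-3)))²)³ = (((-9 + 1 + 1²) + (-5 - 3*(-3)))²)³ = (((-9 + 1 + 1) + (-5 + 9))²)³ = ((-7 + 4)²)³ = ((-3)²)³ = 9³ = 729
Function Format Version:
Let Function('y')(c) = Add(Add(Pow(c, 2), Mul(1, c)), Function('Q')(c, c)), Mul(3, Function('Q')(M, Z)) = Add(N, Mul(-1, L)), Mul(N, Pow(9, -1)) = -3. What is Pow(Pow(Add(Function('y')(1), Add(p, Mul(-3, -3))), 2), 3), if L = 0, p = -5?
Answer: 729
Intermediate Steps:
N = -27 (N = Mul(9, -3) = -27)
Function('Q')(M, Z) = -9 (Function('Q')(M, Z) = Mul(Rational(1, 3), Add(-27, Mul(-1, 0))) = Mul(Rational(1, 3), Add(-27, 0)) = Mul(Rational(1, 3), -27) = -9)
Function('y')(c) = Add(-9, c, Pow(c, 2)) (Function('y')(c) = Add(Add(Pow(c, 2), Mul(1, c)), -9) = Add(Add(Pow(c, 2), c), -9) = Add(Add(c, Pow(c, 2)), -9) = Add(-9, c, Pow(c, 2)))
Pow(Pow(Add(Function('y')(1), Add(p, Mul(-3, -3))), 2), 3) = Pow(Pow(Add(Add(-9, 1, Pow(1, 2)), Add(-5, Mul(-3, -3))), 2), 3) = Pow(Pow(Add(Add(-9, 1, 1), Add(-5, 9)), 2), 3) = Pow(Pow(Add(-7, 4), 2), 3) = Pow(Pow(-3, 2), 3) = Pow(9, 3) = 729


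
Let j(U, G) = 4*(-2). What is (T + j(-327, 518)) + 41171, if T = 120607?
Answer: 161770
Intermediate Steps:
j(U, G) = -8
(T + j(-327, 518)) + 41171 = (120607 - 8) + 41171 = 120599 + 41171 = 161770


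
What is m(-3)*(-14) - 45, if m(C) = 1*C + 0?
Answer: -3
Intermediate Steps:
m(C) = C (m(C) = C + 0 = C)
m(-3)*(-14) - 45 = -3*(-14) - 45 = 42 - 45 = -3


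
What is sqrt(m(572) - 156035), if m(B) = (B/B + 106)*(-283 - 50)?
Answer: I*sqrt(191666) ≈ 437.8*I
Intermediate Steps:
m(B) = -35631 (m(B) = (1 + 106)*(-333) = 107*(-333) = -35631)
sqrt(m(572) - 156035) = sqrt(-35631 - 156035) = sqrt(-191666) = I*sqrt(191666)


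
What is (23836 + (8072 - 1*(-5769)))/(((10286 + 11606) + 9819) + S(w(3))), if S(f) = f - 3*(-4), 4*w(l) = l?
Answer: 150708/126895 ≈ 1.1877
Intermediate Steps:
w(l) = l/4
S(f) = 12 + f (S(f) = f + 12 = 12 + f)
(23836 + (8072 - 1*(-5769)))/(((10286 + 11606) + 9819) + S(w(3))) = (23836 + (8072 - 1*(-5769)))/(((10286 + 11606) + 9819) + (12 + (¼)*3)) = (23836 + (8072 + 5769))/((21892 + 9819) + (12 + ¾)) = (23836 + 13841)/(31711 + 51/4) = 37677/(126895/4) = 37677*(4/126895) = 150708/126895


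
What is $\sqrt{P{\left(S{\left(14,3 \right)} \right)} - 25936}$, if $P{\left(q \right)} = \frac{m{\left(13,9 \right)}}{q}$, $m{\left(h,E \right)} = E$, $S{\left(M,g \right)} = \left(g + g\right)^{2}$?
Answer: $\frac{3 i \sqrt{11527}}{2} \approx 161.05 i$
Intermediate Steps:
$S{\left(M,g \right)} = 4 g^{2}$ ($S{\left(M,g \right)} = \left(2 g\right)^{2} = 4 g^{2}$)
$P{\left(q \right)} = \frac{9}{q}$
$\sqrt{P{\left(S{\left(14,3 \right)} \right)} - 25936} = \sqrt{\frac{9}{4 \cdot 3^{2}} - 25936} = \sqrt{\frac{9}{4 \cdot 9} - 25936} = \sqrt{\frac{9}{36} - 25936} = \sqrt{9 \cdot \frac{1}{36} - 25936} = \sqrt{\frac{1}{4} - 25936} = \sqrt{- \frac{103743}{4}} = \frac{3 i \sqrt{11527}}{2}$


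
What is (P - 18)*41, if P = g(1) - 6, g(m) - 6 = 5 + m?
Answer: -492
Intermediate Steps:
g(m) = 11 + m (g(m) = 6 + (5 + m) = 11 + m)
P = 6 (P = (11 + 1) - 6 = 12 - 6 = 6)
(P - 18)*41 = (6 - 18)*41 = -12*41 = -492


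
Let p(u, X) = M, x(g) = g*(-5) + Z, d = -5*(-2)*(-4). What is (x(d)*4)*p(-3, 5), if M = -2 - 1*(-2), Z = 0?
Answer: 0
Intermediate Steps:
d = -40 (d = 10*(-4) = -40)
x(g) = -5*g (x(g) = g*(-5) + 0 = -5*g + 0 = -5*g)
M = 0 (M = -2 + 2 = 0)
p(u, X) = 0
(x(d)*4)*p(-3, 5) = (-5*(-40)*4)*0 = (200*4)*0 = 800*0 = 0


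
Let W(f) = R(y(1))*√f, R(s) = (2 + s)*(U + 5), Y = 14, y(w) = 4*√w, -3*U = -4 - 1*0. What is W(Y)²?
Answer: 20216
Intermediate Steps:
U = 4/3 (U = -(-4 - 1*0)/3 = -(-4 + 0)/3 = -⅓*(-4) = 4/3 ≈ 1.3333)
R(s) = 38/3 + 19*s/3 (R(s) = (2 + s)*(4/3 + 5) = (2 + s)*(19/3) = 38/3 + 19*s/3)
W(f) = 38*√f (W(f) = (38/3 + 19*(4*√1)/3)*√f = (38/3 + 19*(4*1)/3)*√f = (38/3 + (19/3)*4)*√f = (38/3 + 76/3)*√f = 38*√f)
W(Y)² = (38*√14)² = 20216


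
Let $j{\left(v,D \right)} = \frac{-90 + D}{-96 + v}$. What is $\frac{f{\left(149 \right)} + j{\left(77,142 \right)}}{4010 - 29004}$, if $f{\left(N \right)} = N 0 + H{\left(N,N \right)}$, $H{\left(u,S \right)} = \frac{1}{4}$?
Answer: $\frac{189}{1899544} \approx 9.9498 \cdot 10^{-5}$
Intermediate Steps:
$j{\left(v,D \right)} = \frac{-90 + D}{-96 + v}$
$H{\left(u,S \right)} = \frac{1}{4}$
$f{\left(N \right)} = \frac{1}{4}$ ($f{\left(N \right)} = N 0 + \frac{1}{4} = 0 + \frac{1}{4} = \frac{1}{4}$)
$\frac{f{\left(149 \right)} + j{\left(77,142 \right)}}{4010 - 29004} = \frac{\frac{1}{4} + \frac{-90 + 142}{-96 + 77}}{4010 - 29004} = \frac{\frac{1}{4} + \frac{1}{-19} \cdot 52}{-24994} = \left(\frac{1}{4} - \frac{52}{19}\right) \left(- \frac{1}{24994}\right) = \left(- \frac{189}{76}\right) \left(- \frac{1}{24994}\right) = \frac{189}{1899544}$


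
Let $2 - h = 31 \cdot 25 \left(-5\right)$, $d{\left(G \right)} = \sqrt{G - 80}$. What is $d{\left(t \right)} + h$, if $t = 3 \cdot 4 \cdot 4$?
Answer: $3877 + 4 i \sqrt{2} \approx 3877.0 + 5.6569 i$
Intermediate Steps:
$t = 48$ ($t = 12 \cdot 4 = 48$)
$d{\left(G \right)} = \sqrt{-80 + G}$
$h = 3877$ ($h = 2 - 31 \cdot 25 \left(-5\right) = 2 - 775 \left(-5\right) = 2 - -3875 = 2 + 3875 = 3877$)
$d{\left(t \right)} + h = \sqrt{-80 + 48} + 3877 = \sqrt{-32} + 3877 = 4 i \sqrt{2} + 3877 = 3877 + 4 i \sqrt{2}$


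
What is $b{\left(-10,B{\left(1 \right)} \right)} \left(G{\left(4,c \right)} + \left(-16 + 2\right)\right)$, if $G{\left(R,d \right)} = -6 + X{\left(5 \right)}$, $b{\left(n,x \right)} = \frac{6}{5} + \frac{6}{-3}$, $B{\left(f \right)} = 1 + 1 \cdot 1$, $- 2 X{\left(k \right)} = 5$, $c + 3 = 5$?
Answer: $18$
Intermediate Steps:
$c = 2$ ($c = -3 + 5 = 2$)
$X{\left(k \right)} = - \frac{5}{2}$ ($X{\left(k \right)} = \left(- \frac{1}{2}\right) 5 = - \frac{5}{2}$)
$B{\left(f \right)} = 2$ ($B{\left(f \right)} = 1 + 1 = 2$)
$b{\left(n,x \right)} = - \frac{4}{5}$ ($b{\left(n,x \right)} = 6 \cdot \frac{1}{5} + 6 \left(- \frac{1}{3}\right) = \frac{6}{5} - 2 = - \frac{4}{5}$)
$G{\left(R,d \right)} = - \frac{17}{2}$ ($G{\left(R,d \right)} = -6 - \frac{5}{2} = - \frac{17}{2}$)
$b{\left(-10,B{\left(1 \right)} \right)} \left(G{\left(4,c \right)} + \left(-16 + 2\right)\right) = - \frac{4 \left(- \frac{17}{2} + \left(-16 + 2\right)\right)}{5} = - \frac{4 \left(- \frac{17}{2} - 14\right)}{5} = \left(- \frac{4}{5}\right) \left(- \frac{45}{2}\right) = 18$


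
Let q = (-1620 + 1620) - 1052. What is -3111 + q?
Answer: -4163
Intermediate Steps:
q = -1052 (q = 0 - 1052 = -1052)
-3111 + q = -3111 - 1052 = -4163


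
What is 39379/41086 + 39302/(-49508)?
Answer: 41851695/254260711 ≈ 0.16460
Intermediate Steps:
39379/41086 + 39302/(-49508) = 39379*(1/41086) + 39302*(-1/49508) = 39379/41086 - 19651/24754 = 41851695/254260711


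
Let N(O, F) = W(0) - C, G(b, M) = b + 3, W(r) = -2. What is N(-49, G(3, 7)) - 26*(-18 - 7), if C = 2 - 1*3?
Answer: 649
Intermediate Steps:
G(b, M) = 3 + b
C = -1 (C = 2 - 3 = -1)
N(O, F) = -1 (N(O, F) = -2 - 1*(-1) = -2 + 1 = -1)
N(-49, G(3, 7)) - 26*(-18 - 7) = -1 - 26*(-18 - 7) = -1 - 26*(-25) = -1 - 1*(-650) = -1 + 650 = 649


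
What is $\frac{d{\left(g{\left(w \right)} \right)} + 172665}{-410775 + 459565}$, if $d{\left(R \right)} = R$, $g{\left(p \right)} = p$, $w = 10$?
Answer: $\frac{34535}{9758} \approx 3.5391$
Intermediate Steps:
$\frac{d{\left(g{\left(w \right)} \right)} + 172665}{-410775 + 459565} = \frac{10 + 172665}{-410775 + 459565} = \frac{172675}{48790} = 172675 \cdot \frac{1}{48790} = \frac{34535}{9758}$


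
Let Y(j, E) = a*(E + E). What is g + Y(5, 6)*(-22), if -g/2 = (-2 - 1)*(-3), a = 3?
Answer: -810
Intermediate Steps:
Y(j, E) = 6*E (Y(j, E) = 3*(E + E) = 3*(2*E) = 6*E)
g = -18 (g = -2*(-2 - 1)*(-3) = -(-6)*(-3) = -2*9 = -18)
g + Y(5, 6)*(-22) = -18 + (6*6)*(-22) = -18 + 36*(-22) = -18 - 792 = -810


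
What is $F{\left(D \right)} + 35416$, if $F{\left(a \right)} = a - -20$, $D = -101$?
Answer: $35335$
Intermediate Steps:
$F{\left(a \right)} = 20 + a$ ($F{\left(a \right)} = a + 20 = 20 + a$)
$F{\left(D \right)} + 35416 = \left(20 - 101\right) + 35416 = -81 + 35416 = 35335$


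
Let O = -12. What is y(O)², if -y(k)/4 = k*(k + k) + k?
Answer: 1218816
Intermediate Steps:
y(k) = -8*k² - 4*k (y(k) = -4*(k*(k + k) + k) = -4*(k*(2*k) + k) = -4*(2*k² + k) = -4*(k + 2*k²) = -8*k² - 4*k)
y(O)² = (-4*(-12)*(1 + 2*(-12)))² = (-4*(-12)*(1 - 24))² = (-4*(-12)*(-23))² = (-1104)² = 1218816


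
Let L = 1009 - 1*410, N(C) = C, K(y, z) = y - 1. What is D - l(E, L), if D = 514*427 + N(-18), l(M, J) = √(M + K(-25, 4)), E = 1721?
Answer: 219460 - √1695 ≈ 2.1942e+5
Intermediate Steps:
K(y, z) = -1 + y
L = 599 (L = 1009 - 410 = 599)
l(M, J) = √(-26 + M) (l(M, J) = √(M + (-1 - 25)) = √(M - 26) = √(-26 + M))
D = 219460 (D = 514*427 - 18 = 219478 - 18 = 219460)
D - l(E, L) = 219460 - √(-26 + 1721) = 219460 - √1695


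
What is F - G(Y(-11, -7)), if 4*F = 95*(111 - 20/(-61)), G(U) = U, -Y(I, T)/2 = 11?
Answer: 650513/244 ≈ 2666.0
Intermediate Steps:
Y(I, T) = -22 (Y(I, T) = -2*11 = -22)
F = 645145/244 (F = (95*(111 - 20/(-61)))/4 = (95*(111 - 20*(-1/61)))/4 = (95*(111 + 20/61))/4 = (95*(6791/61))/4 = (1/4)*(645145/61) = 645145/244 ≈ 2644.0)
F - G(Y(-11, -7)) = 645145/244 - 1*(-22) = 645145/244 + 22 = 650513/244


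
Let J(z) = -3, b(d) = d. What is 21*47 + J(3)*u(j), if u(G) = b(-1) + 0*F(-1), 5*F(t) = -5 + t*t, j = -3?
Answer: 990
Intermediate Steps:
F(t) = -1 + t**2/5 (F(t) = (-5 + t*t)/5 = (-5 + t**2)/5 = -1 + t**2/5)
u(G) = -1 (u(G) = -1 + 0*(-1 + (1/5)*(-1)**2) = -1 + 0*(-1 + (1/5)*1) = -1 + 0*(-1 + 1/5) = -1 + 0*(-4/5) = -1 + 0 = -1)
21*47 + J(3)*u(j) = 21*47 - 3*(-1) = 987 + 3 = 990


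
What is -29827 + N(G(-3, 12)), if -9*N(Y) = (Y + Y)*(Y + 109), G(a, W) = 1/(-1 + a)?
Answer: -715703/24 ≈ -29821.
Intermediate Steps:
N(Y) = -2*Y*(109 + Y)/9 (N(Y) = -(Y + Y)*(Y + 109)/9 = -2*Y*(109 + Y)/9)
-29827 + N(G(-3, 12)) = -29827 - 2*(109 + 1/(-1 - 3))/(9*(-1 - 3)) = -29827 - 2/9*(109 + 1/(-4))/(-4) = -29827 - 2/9*(-1/4)*(109 - 1/4) = -29827 - 2/9*(-1/4)*435/4 = -29827 + 145/24 = -715703/24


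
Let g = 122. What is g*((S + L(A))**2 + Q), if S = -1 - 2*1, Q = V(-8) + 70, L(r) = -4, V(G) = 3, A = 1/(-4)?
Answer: 14884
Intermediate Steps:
A = -1/4 (A = 1*(-1/4) = -1/4 ≈ -0.25000)
Q = 73 (Q = 3 + 70 = 73)
S = -3 (S = -1 - 2 = -3)
g*((S + L(A))**2 + Q) = 122*((-3 - 4)**2 + 73) = 122*((-7)**2 + 73) = 122*(49 + 73) = 122*122 = 14884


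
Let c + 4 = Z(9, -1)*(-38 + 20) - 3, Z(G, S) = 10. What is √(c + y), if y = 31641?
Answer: √31454 ≈ 177.35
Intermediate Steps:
c = -187 (c = -4 + (10*(-38 + 20) - 3) = -4 + (10*(-18) - 3) = -4 + (-180 - 3) = -4 - 183 = -187)
√(c + y) = √(-187 + 31641) = √31454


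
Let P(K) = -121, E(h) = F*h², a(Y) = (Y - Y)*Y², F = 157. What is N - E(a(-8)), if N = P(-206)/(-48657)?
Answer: 121/48657 ≈ 0.0024868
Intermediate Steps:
a(Y) = 0 (a(Y) = 0*Y² = 0)
E(h) = 157*h²
N = 121/48657 (N = -121/(-48657) = -121*(-1/48657) = 121/48657 ≈ 0.0024868)
N - E(a(-8)) = 121/48657 - 157*0² = 121/48657 - 157*0 = 121/48657 - 1*0 = 121/48657 + 0 = 121/48657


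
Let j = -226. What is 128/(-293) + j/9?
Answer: -67370/2637 ≈ -25.548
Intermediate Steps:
128/(-293) + j/9 = 128/(-293) - 226/9 = 128*(-1/293) - 226*1/9 = -128/293 - 226/9 = -67370/2637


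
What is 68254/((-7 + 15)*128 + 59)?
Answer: 68254/1083 ≈ 63.023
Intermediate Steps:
68254/((-7 + 15)*128 + 59) = 68254/(8*128 + 59) = 68254/(1024 + 59) = 68254/1083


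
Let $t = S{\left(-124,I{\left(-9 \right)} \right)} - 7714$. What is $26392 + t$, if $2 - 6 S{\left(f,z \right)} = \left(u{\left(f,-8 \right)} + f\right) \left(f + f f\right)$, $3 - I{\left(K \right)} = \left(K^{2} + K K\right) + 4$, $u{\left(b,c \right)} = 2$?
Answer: $\frac{986407}{3} \approx 3.288 \cdot 10^{5}$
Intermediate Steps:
$I{\left(K \right)} = -1 - 2 K^{2}$ ($I{\left(K \right)} = 3 - \left(\left(K^{2} + K K\right) + 4\right) = 3 - \left(\left(K^{2} + K^{2}\right) + 4\right) = 3 - \left(2 K^{2} + 4\right) = 3 - \left(4 + 2 K^{2}\right) = -1 - 2 K^{2}$)
$S{\left(f,z \right)} = \frac{1}{3} - \frac{\left(2 + f\right) \left(f + f^{2}\right)}{6}$ ($S{\left(f,z \right)} = \frac{1}{3} - \frac{\left(2 + f\right) \left(f + f f\right)}{6} = \frac{1}{3} - \frac{\left(2 + f\right) \left(f + f^{2}\right)}{6}$)
$t = \frac{907231}{3}$ ($t = \left(\frac{1}{3} - \frac{\left(-124\right)^{2}}{2} - - \frac{124}{3} - \frac{\left(-124\right)^{3}}{6}\right) - 7714 = \left(\frac{1}{3} - 7688 + \frac{124}{3} - - \frac{953312}{3}\right) - 7714 = \left(\frac{1}{3} - 7688 + \frac{124}{3} + \frac{953312}{3}\right) - 7714 = \frac{930373}{3} - 7714 = \frac{907231}{3} \approx 3.0241 \cdot 10^{5}$)
$26392 + t = 26392 + \frac{907231}{3} = \frac{986407}{3}$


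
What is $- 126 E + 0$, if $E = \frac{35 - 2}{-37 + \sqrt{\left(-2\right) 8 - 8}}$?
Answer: $\frac{21978}{199} + \frac{1188 i \sqrt{6}}{199} \approx 110.44 + 14.623 i$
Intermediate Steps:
$E = \frac{33}{-37 + 2 i \sqrt{6}}$ ($E = \frac{33}{-37 + \sqrt{-16 - 8}} = \frac{33}{-37 + \sqrt{-24}} = \frac{33}{-37 + 2 i \sqrt{6}} \approx -0.87653 - 0.11606 i$)
$- 126 E + 0 = - 126 \left(- \frac{1221}{1393} - \frac{66 i \sqrt{6}}{1393}\right) + 0 = \left(\frac{21978}{199} + \frac{1188 i \sqrt{6}}{199}\right) + 0 = \frac{21978}{199} + \frac{1188 i \sqrt{6}}{199}$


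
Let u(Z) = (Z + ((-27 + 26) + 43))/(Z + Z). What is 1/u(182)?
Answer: 13/8 ≈ 1.6250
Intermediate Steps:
u(Z) = (42 + Z)/(2*Z) (u(Z) = (Z + (-1 + 43))/((2*Z)) = (Z + 42)*(1/(2*Z)) = (42 + Z)*(1/(2*Z)) = (42 + Z)/(2*Z))
1/u(182) = 1/((½)*(42 + 182)/182) = 1/((½)*(1/182)*224) = 1/(8/13) = 13/8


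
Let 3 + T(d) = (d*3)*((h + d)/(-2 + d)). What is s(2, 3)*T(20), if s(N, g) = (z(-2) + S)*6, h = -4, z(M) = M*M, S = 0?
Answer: 1208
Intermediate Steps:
z(M) = M²
s(N, g) = 24 (s(N, g) = ((-2)² + 0)*6 = (4 + 0)*6 = 4*6 = 24)
T(d) = -3 + 3*d*(-4 + d)/(-2 + d) (T(d) = -3 + (d*3)*((-4 + d)/(-2 + d)) = -3 + (3*d)*((-4 + d)/(-2 + d)) = -3 + 3*d*(-4 + d)/(-2 + d))
s(2, 3)*T(20) = 24*(3*(2 + 20² - 5*20)/(-2 + 20)) = 24*(3*(2 + 400 - 100)/18) = 24*(3*(1/18)*302) = 24*(151/3) = 1208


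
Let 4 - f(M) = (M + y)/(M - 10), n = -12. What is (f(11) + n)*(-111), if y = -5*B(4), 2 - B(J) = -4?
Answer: -1221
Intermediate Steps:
B(J) = 6 (B(J) = 2 - 1*(-4) = 2 + 4 = 6)
y = -30 (y = -5*6 = -30)
f(M) = 4 - (-30 + M)/(-10 + M) (f(M) = 4 - (M - 30)/(M - 10) = 4 - (-30 + M)/(-10 + M))
(f(11) + n)*(-111) = ((-10 + 3*11)/(-10 + 11) - 12)*(-111) = ((-10 + 33)/1 - 12)*(-111) = (1*23 - 12)*(-111) = (23 - 12)*(-111) = 11*(-111) = -1221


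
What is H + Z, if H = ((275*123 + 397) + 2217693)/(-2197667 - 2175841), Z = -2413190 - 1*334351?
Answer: -12016394795743/4373508 ≈ -2.7475e+6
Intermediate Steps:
Z = -2747541 (Z = -2413190 - 334351 = -2747541)
H = -2251915/4373508 (H = ((33825 + 397) + 2217693)/(-4373508) = (34222 + 2217693)*(-1/4373508) = 2251915*(-1/4373508) = -2251915/4373508 ≈ -0.51490)
H + Z = -2251915/4373508 - 2747541 = -12016394795743/4373508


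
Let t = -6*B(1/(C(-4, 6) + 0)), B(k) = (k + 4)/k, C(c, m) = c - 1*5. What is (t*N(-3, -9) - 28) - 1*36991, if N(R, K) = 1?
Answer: -36809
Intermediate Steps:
C(c, m) = -5 + c (C(c, m) = c - 5 = -5 + c)
B(k) = (4 + k)/k
t = 210 (t = -6*(4 + 1/((-5 - 4) + 0))/(1/((-5 - 4) + 0)) = -6*(4 + 1/(-9 + 0))/(1/(-9 + 0)) = -6*(4 + 1/(-9))/(1/(-9)) = -6*(4 - ⅑)/(-⅑) = -(-54)*35/9 = -6*(-35) = 210)
(t*N(-3, -9) - 28) - 1*36991 = (210*1 - 28) - 1*36991 = (210 - 28) - 36991 = 182 - 36991 = -36809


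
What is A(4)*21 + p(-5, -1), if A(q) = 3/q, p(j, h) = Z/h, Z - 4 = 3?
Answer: 35/4 ≈ 8.7500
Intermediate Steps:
Z = 7 (Z = 4 + 3 = 7)
p(j, h) = 7/h
A(4)*21 + p(-5, -1) = (3/4)*21 + 7/(-1) = (3*(¼))*21 + 7*(-1) = (¾)*21 - 7 = 63/4 - 7 = 35/4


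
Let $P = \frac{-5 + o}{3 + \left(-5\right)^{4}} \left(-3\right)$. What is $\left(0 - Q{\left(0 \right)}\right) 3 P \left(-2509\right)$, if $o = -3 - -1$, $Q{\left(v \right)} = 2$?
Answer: $\frac{158067}{314} \approx 503.4$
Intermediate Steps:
$o = -2$ ($o = -3 + 1 = -2$)
$P = \frac{21}{628}$ ($P = \frac{-5 - 2}{3 + \left(-5\right)^{4}} \left(-3\right) = - \frac{7}{3 + 625} \left(-3\right) = - \frac{7}{628} \left(-3\right) = \left(-7\right) \frac{1}{628} \left(-3\right) = \left(- \frac{7}{628}\right) \left(-3\right) = \frac{21}{628} \approx 0.03344$)
$\left(0 - Q{\left(0 \right)}\right) 3 P \left(-2509\right) = \left(0 - 2\right) 3 \cdot \frac{21}{628} \left(-2509\right) = \left(-2\right) 3 \cdot \frac{21}{628} \left(-2509\right) = \left(-6\right) \frac{21}{628} \left(-2509\right) = \left(- \frac{63}{314}\right) \left(-2509\right) = \frac{158067}{314}$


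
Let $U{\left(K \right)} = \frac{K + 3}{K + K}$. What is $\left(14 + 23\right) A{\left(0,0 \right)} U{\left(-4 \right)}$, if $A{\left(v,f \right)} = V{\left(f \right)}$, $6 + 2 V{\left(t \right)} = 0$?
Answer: $- \frac{111}{8} \approx -13.875$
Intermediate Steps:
$V{\left(t \right)} = -3$ ($V{\left(t \right)} = -3 + \frac{1}{2} \cdot 0 = -3 + 0 = -3$)
$A{\left(v,f \right)} = -3$
$U{\left(K \right)} = \frac{3 + K}{2 K}$
$\left(14 + 23\right) A{\left(0,0 \right)} U{\left(-4 \right)} = \left(14 + 23\right) \left(-3\right) \frac{3 - 4}{2 \left(-4\right)} = 37 \left(-3\right) \frac{1}{2} \left(- \frac{1}{4}\right) \left(-1\right) = \left(-111\right) \frac{1}{8} = - \frac{111}{8}$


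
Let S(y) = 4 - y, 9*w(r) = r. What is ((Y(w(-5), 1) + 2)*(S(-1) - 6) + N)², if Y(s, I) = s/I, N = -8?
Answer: 7225/81 ≈ 89.198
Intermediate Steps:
w(r) = r/9
((Y(w(-5), 1) + 2)*(S(-1) - 6) + N)² = ((((⅑)*(-5))/1 + 2)*((4 - 1*(-1)) - 6) - 8)² = ((-5/9*1 + 2)*((4 + 1) - 6) - 8)² = ((-5/9 + 2)*(5 - 6) - 8)² = ((13/9)*(-1) - 8)² = (-13/9 - 8)² = (-85/9)² = 7225/81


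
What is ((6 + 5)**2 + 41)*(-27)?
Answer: -4374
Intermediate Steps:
((6 + 5)**2 + 41)*(-27) = (11**2 + 41)*(-27) = (121 + 41)*(-27) = 162*(-27) = -4374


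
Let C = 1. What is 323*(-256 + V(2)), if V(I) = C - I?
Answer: -83011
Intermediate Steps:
V(I) = 1 - I
323*(-256 + V(2)) = 323*(-256 + (1 - 1*2)) = 323*(-256 + (1 - 2)) = 323*(-256 - 1) = 323*(-257) = -83011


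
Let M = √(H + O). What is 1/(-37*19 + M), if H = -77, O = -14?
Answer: -703/494300 - I*√91/494300 ≈ -0.0014222 - 1.9299e-5*I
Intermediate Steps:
M = I*√91 (M = √(-77 - 14) = √(-91) = I*√91 ≈ 9.5394*I)
1/(-37*19 + M) = 1/(-37*19 + I*√91) = 1/(-703 + I*√91)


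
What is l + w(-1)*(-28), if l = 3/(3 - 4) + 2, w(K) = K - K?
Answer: -1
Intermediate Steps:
w(K) = 0
l = -1 (l = 3/(-1) + 2 = 3*(-1) + 2 = -3 + 2 = -1)
l + w(-1)*(-28) = -1 + 0*(-28) = -1 + 0 = -1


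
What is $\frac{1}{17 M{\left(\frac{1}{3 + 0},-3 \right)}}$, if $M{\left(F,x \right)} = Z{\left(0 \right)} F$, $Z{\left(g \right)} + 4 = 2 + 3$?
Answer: $\frac{3}{17} \approx 0.17647$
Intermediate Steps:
$Z{\left(g \right)} = 1$ ($Z{\left(g \right)} = -4 + \left(2 + 3\right) = -4 + 5 = 1$)
$M{\left(F,x \right)} = F$ ($M{\left(F,x \right)} = 1 F = F$)
$\frac{1}{17 M{\left(\frac{1}{3 + 0},-3 \right)}} = \frac{1}{17 \frac{1}{3 + 0}} = \frac{1}{17 \cdot \frac{1}{3}} = \frac{1}{\frac{17}{3}} = \frac{3}{17}$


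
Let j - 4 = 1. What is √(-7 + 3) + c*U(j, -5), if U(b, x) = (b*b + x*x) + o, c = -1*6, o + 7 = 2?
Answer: -270 + 2*I ≈ -270.0 + 2.0*I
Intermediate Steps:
o = -5 (o = -7 + 2 = -5)
j = 5 (j = 4 + 1 = 5)
c = -6
U(b, x) = -5 + b² + x² (U(b, x) = (b*b + x*x) - 5 = (b² + x²) - 5 = -5 + b² + x²)
√(-7 + 3) + c*U(j, -5) = √(-7 + 3) - 6*(-5 + 5² + (-5)²) = √(-4) - 6*(-5 + 25 + 25) = 2*I - 6*45 = 2*I - 270 = -270 + 2*I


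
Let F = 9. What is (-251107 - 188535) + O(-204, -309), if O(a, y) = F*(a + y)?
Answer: -444259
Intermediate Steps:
O(a, y) = 9*a + 9*y (O(a, y) = 9*(a + y) = 9*a + 9*y)
(-251107 - 188535) + O(-204, -309) = (-251107 - 188535) + (9*(-204) + 9*(-309)) = -439642 + (-1836 - 2781) = -439642 - 4617 = -444259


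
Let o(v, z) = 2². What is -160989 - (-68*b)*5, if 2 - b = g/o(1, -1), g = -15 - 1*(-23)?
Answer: -160989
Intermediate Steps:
o(v, z) = 4
g = 8 (g = -15 + 23 = 8)
b = 0 (b = 2 - 8/4 = 2 - 1*2 = 2 - 2 = 0)
-160989 - (-68*b)*5 = -160989 - (-68*0)*5 = -160989 - 0*5 = -160989 - 1*0 = -160989 + 0 = -160989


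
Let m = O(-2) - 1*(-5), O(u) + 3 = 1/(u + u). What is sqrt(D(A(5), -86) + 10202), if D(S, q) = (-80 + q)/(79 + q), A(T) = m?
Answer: 2*sqrt(125265)/7 ≈ 101.12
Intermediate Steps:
O(u) = -3 + 1/(2*u) (O(u) = -3 + 1/(u + u) = -3 + 1/(2*u))
m = 7/4 (m = (-3 + (1/2)/(-2)) - 1*(-5) = (-3 + (1/2)*(-1/2)) + 5 = (-3 - 1/4) + 5 = -13/4 + 5 = 7/4 ≈ 1.7500)
A(T) = 7/4
D(S, q) = (-80 + q)/(79 + q)
sqrt(D(A(5), -86) + 10202) = sqrt((-80 - 86)/(79 - 86) + 10202) = sqrt(-166/(-7) + 10202) = sqrt(-1/7*(-166) + 10202) = sqrt(166/7 + 10202) = sqrt(71580/7) = 2*sqrt(125265)/7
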